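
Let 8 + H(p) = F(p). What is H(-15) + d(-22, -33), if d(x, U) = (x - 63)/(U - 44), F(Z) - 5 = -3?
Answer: -377/77 ≈ -4.8961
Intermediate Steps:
F(Z) = 2 (F(Z) = 5 - 3 = 2)
H(p) = -6 (H(p) = -8 + 2 = -6)
d(x, U) = (-63 + x)/(-44 + U)
H(-15) + d(-22, -33) = -6 + (-63 - 22)/(-44 - 33) = -6 - 85/(-77) = -6 - 1/77*(-85) = -6 + 85/77 = -377/77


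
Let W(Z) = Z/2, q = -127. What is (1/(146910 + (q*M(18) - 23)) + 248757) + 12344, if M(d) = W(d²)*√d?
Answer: 3644077047208188/13956580201 + 61722*√2/13956580201 ≈ 2.6110e+5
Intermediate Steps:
W(Z) = Z/2 (W(Z) = Z*(½) = Z/2)
M(d) = d^(5/2)/2 (M(d) = (d²/2)*√d = d^(5/2)/2)
(1/(146910 + (q*M(18) - 23)) + 248757) + 12344 = (1/(146910 + (-127*18^(5/2)/2 - 23)) + 248757) + 12344 = (1/(146910 + (-127*972*√2/2 - 23)) + 248757) + 12344 = (1/(146910 + (-61722*√2 - 23)) + 248757) + 12344 = (1/(146910 + (-23 - 61722*√2)) + 248757) + 12344 = (1/(146887 - 61722*√2) + 248757) + 12344 = (248757 + 1/(146887 - 61722*√2)) + 12344 = 261101 + 1/(146887 - 61722*√2)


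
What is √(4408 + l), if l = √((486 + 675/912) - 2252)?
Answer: √(6365152 + 19*I*√10196141)/38 ≈ 66.394 + 0.31641*I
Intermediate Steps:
l = I*√10196141/76 (l = √((486 + 675*(1/912)) - 2252) = √((486 + 225/304) - 2252) = √(147969/304 - 2252) = √(-536639/304) = I*√10196141/76 ≈ 42.015*I)
√(4408 + l) = √(4408 + I*√10196141/76)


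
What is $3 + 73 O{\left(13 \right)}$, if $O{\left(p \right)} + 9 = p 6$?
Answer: $5040$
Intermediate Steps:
$O{\left(p \right)} = -9 + 6 p$ ($O{\left(p \right)} = -9 + p 6 = -9 + 6 p$)
$3 + 73 O{\left(13 \right)} = 3 + 73 \left(-9 + 6 \cdot 13\right) = 3 + 73 \left(-9 + 78\right) = 3 + 73 \cdot 69 = 3 + 5037 = 5040$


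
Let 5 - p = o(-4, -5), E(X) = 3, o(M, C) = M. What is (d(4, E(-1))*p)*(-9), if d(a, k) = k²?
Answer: -729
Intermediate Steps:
p = 9 (p = 5 - 1*(-4) = 5 + 4 = 9)
(d(4, E(-1))*p)*(-9) = (3²*9)*(-9) = (9*9)*(-9) = 81*(-9) = -729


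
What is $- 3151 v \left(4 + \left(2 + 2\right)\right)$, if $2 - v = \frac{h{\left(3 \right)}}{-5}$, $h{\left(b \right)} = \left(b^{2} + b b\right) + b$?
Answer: $- \frac{781448}{5} \approx -1.5629 \cdot 10^{5}$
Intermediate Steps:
$h{\left(b \right)} = b + 2 b^{2}$ ($h{\left(b \right)} = \left(b^{2} + b^{2}\right) + b = 2 b^{2} + b = b + 2 b^{2}$)
$v = \frac{31}{5}$ ($v = 2 - \frac{3 \left(1 + 2 \cdot 3\right)}{-5} = 2 - 3 \left(1 + 6\right) \left(- \frac{1}{5}\right) = 2 - 3 \cdot 7 \left(- \frac{1}{5}\right) = 2 - 21 \left(- \frac{1}{5}\right) = 2 - - \frac{21}{5} = 2 + \frac{21}{5} = \frac{31}{5} \approx 6.2$)
$- 3151 v \left(4 + \left(2 + 2\right)\right) = - 3151 \frac{31 \left(4 + \left(2 + 2\right)\right)}{5} = - 3151 \frac{31 \left(4 + 4\right)}{5} = - 3151 \cdot \frac{31}{5} \cdot 8 = \left(-3151\right) \frac{248}{5} = - \frac{781448}{5}$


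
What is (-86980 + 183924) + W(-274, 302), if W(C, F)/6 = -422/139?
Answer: 13472684/139 ≈ 96926.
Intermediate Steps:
W(C, F) = -2532/139 (W(C, F) = 6*(-422/139) = -2532/139)
(-86980 + 183924) + W(-274, 302) = (-86980 + 183924) - 2532/139 = 96944 - 2532/139 = 13472684/139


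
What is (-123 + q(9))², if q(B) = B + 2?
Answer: 12544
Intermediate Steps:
q(B) = 2 + B
(-123 + q(9))² = (-123 + (2 + 9))² = (-123 + 11)² = (-112)² = 12544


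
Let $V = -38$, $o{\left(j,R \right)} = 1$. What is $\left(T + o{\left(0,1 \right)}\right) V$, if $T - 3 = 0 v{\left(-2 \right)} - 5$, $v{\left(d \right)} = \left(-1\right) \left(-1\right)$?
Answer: $38$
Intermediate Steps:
$v{\left(d \right)} = 1$
$T = -2$ ($T = 3 + \left(0 \cdot 1 - 5\right) = 3 + \left(0 - 5\right) = 3 - 5 = -2$)
$\left(T + o{\left(0,1 \right)}\right) V = \left(-2 + 1\right) \left(-38\right) = \left(-1\right) \left(-38\right) = 38$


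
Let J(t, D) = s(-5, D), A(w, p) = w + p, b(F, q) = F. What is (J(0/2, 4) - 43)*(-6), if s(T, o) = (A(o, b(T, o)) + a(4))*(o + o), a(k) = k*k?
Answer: -462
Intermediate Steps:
a(k) = k**2
A(w, p) = p + w
s(T, o) = 2*o*(16 + T + o) (s(T, o) = ((T + o) + 4**2)*(o + o) = ((T + o) + 16)*(2*o) = (16 + T + o)*(2*o) = 2*o*(16 + T + o))
J(t, D) = 2*D*(11 + D) (J(t, D) = 2*D*(16 - 5 + D) = 2*D*(11 + D))
(J(0/2, 4) - 43)*(-6) = (2*4*(11 + 4) - 43)*(-6) = (2*4*15 - 43)*(-6) = (120 - 43)*(-6) = 77*(-6) = -462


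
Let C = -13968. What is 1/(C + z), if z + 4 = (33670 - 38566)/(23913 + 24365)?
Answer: -24139/337272556 ≈ -7.1571e-5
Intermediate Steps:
z = -99004/24139 (z = -4 + (33670 - 38566)/(23913 + 24365) = -4 - 4896/48278 = -4 - 4896*1/48278 = -4 - 2448/24139 = -99004/24139 ≈ -4.1014)
1/(C + z) = 1/(-13968 - 99004/24139) = 1/(-337272556/24139) = -24139/337272556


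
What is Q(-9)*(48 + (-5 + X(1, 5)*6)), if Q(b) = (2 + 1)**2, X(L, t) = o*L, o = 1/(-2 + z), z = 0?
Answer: 360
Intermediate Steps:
o = -1/2 (o = 1/(-2 + 0) = 1/(-2) = -1/2 ≈ -0.50000)
X(L, t) = -L/2
Q(b) = 9 (Q(b) = 3**2 = 9)
Q(-9)*(48 + (-5 + X(1, 5)*6)) = 9*(48 + (-5 - 1/2*1*6)) = 9*(48 + (-5 - 1/2*6)) = 9*(48 + (-5 - 3)) = 9*(48 - 8) = 9*40 = 360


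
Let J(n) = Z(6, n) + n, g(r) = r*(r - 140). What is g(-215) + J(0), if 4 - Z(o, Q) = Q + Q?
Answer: 76329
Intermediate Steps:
Z(o, Q) = 4 - 2*Q (Z(o, Q) = 4 - (Q + Q) = 4 - 2*Q)
g(r) = r*(-140 + r)
J(n) = 4 - n (J(n) = (4 - 2*n) + n = 4 - n)
g(-215) + J(0) = -215*(-140 - 215) + (4 - 1*0) = -215*(-355) + (4 + 0) = 76325 + 4 = 76329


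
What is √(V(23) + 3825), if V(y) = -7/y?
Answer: 4*√126454/23 ≈ 61.844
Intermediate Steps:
√(V(23) + 3825) = √(-7/23 + 3825) = √(87968/23) = 4*√126454/23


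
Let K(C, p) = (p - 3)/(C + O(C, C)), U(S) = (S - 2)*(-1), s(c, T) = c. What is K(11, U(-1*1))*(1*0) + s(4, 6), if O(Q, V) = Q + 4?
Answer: 4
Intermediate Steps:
O(Q, V) = 4 + Q
U(S) = 2 - S (U(S) = (-2 + S)*(-1) = 2 - S)
K(C, p) = (-3 + p)/(4 + 2*C) (K(C, p) = (p - 3)/(C + (4 + C)) = (-3 + p)/(4 + 2*C))
K(11, U(-1*1))*(1*0) + s(4, 6) = ((-3 + (2 - (-1)))/(2*(2 + 11)))*(1*0) + 4 = ((1/2)*(-3 + (2 - 1*(-1)))/13)*0 + 4 = ((1/2)*(1/13)*(-3 + (2 + 1)))*0 + 4 = ((1/2)*(1/13)*(-3 + 3))*0 + 4 = ((1/2)*(1/13)*0)*0 + 4 = 0*0 + 4 = 0 + 4 = 4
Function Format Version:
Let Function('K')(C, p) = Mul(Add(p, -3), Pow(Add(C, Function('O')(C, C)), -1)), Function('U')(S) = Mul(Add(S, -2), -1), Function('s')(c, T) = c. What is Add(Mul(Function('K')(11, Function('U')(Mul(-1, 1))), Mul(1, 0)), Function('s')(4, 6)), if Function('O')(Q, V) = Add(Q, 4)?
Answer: 4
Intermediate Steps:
Function('O')(Q, V) = Add(4, Q)
Function('U')(S) = Add(2, Mul(-1, S)) (Function('U')(S) = Mul(Add(-2, S), -1) = Add(2, Mul(-1, S)))
Function('K')(C, p) = Mul(Pow(Add(4, Mul(2, C)), -1), Add(-3, p)) (Function('K')(C, p) = Mul(Add(p, -3), Pow(Add(C, Add(4, C)), -1)) = Mul(Add(-3, p), Pow(Add(4, Mul(2, C)), -1)) = Mul(Pow(Add(4, Mul(2, C)), -1), Add(-3, p)))
Add(Mul(Function('K')(11, Function('U')(Mul(-1, 1))), Mul(1, 0)), Function('s')(4, 6)) = Add(Mul(Mul(Rational(1, 2), Pow(Add(2, 11), -1), Add(-3, Add(2, Mul(-1, Mul(-1, 1))))), Mul(1, 0)), 4) = Add(Mul(Mul(Rational(1, 2), Pow(13, -1), Add(-3, Add(2, Mul(-1, -1)))), 0), 4) = Add(Mul(Mul(Rational(1, 2), Rational(1, 13), Add(-3, Add(2, 1))), 0), 4) = Add(Mul(Mul(Rational(1, 2), Rational(1, 13), Add(-3, 3)), 0), 4) = Add(Mul(Mul(Rational(1, 2), Rational(1, 13), 0), 0), 4) = Add(Mul(0, 0), 4) = Add(0, 4) = 4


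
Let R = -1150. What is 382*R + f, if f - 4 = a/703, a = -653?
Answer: -308825741/703 ≈ -4.3930e+5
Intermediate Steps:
f = 2159/703 (f = 4 - 653/703 = 2159/703 ≈ 3.0711)
382*R + f = 382*(-1150) + 2159/703 = -439300 + 2159/703 = -308825741/703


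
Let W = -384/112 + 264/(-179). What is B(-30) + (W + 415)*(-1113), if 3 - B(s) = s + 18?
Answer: -81699624/179 ≈ -4.5642e+5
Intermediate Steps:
W = -6144/1253 (W = -384*1/112 + 264*(-1/179) = -24/7 - 264/179 = -6144/1253 ≈ -4.9034)
B(s) = -15 - s (B(s) = 3 - (s + 18) = 3 - (18 + s) = 3 + (-18 - s) = -15 - s)
B(-30) + (W + 415)*(-1113) = (-15 - 1*(-30)) + (-6144/1253 + 415)*(-1113) = (-15 + 30) + (513851/1253)*(-1113) = 15 - 81702309/179 = -81699624/179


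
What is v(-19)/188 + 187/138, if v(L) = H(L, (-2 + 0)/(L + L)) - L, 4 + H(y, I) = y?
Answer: 8651/6486 ≈ 1.3338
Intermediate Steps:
H(y, I) = -4 + y
v(L) = -4 (v(L) = (-4 + L) - L = -4)
v(-19)/188 + 187/138 = -4/188 + 187/138 = -4*1/188 + 187*(1/138) = -1/47 + 187/138 = 8651/6486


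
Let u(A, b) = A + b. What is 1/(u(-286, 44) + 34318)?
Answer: 1/34076 ≈ 2.9346e-5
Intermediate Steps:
1/(u(-286, 44) + 34318) = 1/((-286 + 44) + 34318) = 1/(-242 + 34318) = 1/34076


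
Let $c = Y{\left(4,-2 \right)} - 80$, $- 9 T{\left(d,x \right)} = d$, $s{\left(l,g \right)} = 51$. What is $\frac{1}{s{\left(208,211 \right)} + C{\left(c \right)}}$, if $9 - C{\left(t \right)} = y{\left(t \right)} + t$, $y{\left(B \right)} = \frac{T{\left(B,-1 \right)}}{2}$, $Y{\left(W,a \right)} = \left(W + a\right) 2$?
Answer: $\frac{9}{1186} \approx 0.0075885$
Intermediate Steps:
$Y{\left(W,a \right)} = 2 W + 2 a$
$T{\left(d,x \right)} = - \frac{d}{9}$
$y{\left(B \right)} = - \frac{B}{18}$ ($y{\left(B \right)} = \frac{\left(- \frac{1}{9}\right) B}{2} = - \frac{B}{9} \cdot \frac{1}{2} = - \frac{B}{18}$)
$c = -76$ ($c = \left(2 \cdot 4 + 2 \left(-2\right)\right) - 80 = \left(8 - 4\right) - 80 = 4 - 80 = -76$)
$C{\left(t \right)} = 9 - \frac{17 t}{18}$ ($C{\left(t \right)} = 9 - \left(- \frac{t}{18} + t\right) = 9 - \frac{17 t}{18}$)
$\frac{1}{s{\left(208,211 \right)} + C{\left(c \right)}} = \frac{1}{51 + \left(9 - - \frac{646}{9}\right)} = \frac{1}{51 + \left(9 + \frac{646}{9}\right)} = \frac{1}{51 + \frac{727}{9}} = \frac{1}{\frac{1186}{9}} = \frac{9}{1186}$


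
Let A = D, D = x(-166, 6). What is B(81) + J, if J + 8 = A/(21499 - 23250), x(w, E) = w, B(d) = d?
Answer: 127989/1751 ≈ 73.095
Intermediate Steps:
D = -166
A = -166
J = -13842/1751 (J = -8 - 166/(21499 - 23250) = -8 - 166/(-1751) = -8 - 166*(-1/1751) = -8 + 166/1751 = -13842/1751 ≈ -7.9052)
B(81) + J = 81 - 13842/1751 = 127989/1751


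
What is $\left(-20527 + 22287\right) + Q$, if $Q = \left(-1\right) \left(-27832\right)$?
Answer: $29592$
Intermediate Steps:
$Q = 27832$
$\left(-20527 + 22287\right) + Q = \left(-20527 + 22287\right) + 27832 = 1760 + 27832 = 29592$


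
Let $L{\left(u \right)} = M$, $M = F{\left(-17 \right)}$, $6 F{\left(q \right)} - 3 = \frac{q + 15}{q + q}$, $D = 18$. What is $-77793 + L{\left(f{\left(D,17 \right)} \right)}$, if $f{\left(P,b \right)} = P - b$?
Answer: $- \frac{3967417}{51} \approx -77793.0$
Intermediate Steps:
$F{\left(q \right)} = \frac{1}{2} + \frac{15 + q}{12 q}$ ($F{\left(q \right)} = \frac{1}{2} + \frac{\left(q + 15\right) \frac{1}{q + q}}{6} = \frac{1}{2} + \frac{\left(15 + q\right) \frac{1}{2 q}}{6} = \frac{1}{2} + \frac{\frac{1}{2} \frac{1}{q} \left(15 + q\right)}{6} = \frac{1}{2} + \frac{15 + q}{12 q}$)
$M = \frac{26}{51}$ ($M = \frac{15 + 7 \left(-17\right)}{12 \left(-17\right)} = \frac{1}{12} \left(- \frac{1}{17}\right) \left(15 - 119\right) = \frac{1}{12} \left(- \frac{1}{17}\right) \left(-104\right) = \frac{26}{51} \approx 0.5098$)
$L{\left(u \right)} = \frac{26}{51}$
$-77793 + L{\left(f{\left(D,17 \right)} \right)} = -77793 + \frac{26}{51} = - \frac{3967417}{51}$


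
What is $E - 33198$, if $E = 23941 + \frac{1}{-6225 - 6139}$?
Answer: $- \frac{114453549}{12364} \approx -9257.0$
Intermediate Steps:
$E = \frac{296006523}{12364}$ ($E = 23941 + \frac{1}{-12364} = 23941 - \frac{1}{12364} = \frac{296006523}{12364} \approx 23941.0$)
$E - 33198 = \frac{296006523}{12364} - 33198 = - \frac{114453549}{12364}$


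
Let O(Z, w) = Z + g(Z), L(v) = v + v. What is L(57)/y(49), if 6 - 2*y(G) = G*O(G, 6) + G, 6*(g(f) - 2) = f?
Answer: -1368/17653 ≈ -0.077494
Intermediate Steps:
g(f) = 2 + f/6
L(v) = 2*v
O(Z, w) = 2 + 7*Z/6 (O(Z, w) = Z + (2 + Z/6) = 2 + 7*Z/6)
y(G) = 3 - G/2 - G*(2 + 7*G/6)/2 (y(G) = 3 - (G*(2 + 7*G/6) + G)/2 = 3 - (G + G*(2 + 7*G/6))/2 = 3 + (-G/2 - G*(2 + 7*G/6)/2) = 3 - G/2 - G*(2 + 7*G/6)/2)
L(57)/y(49) = (2*57)/(3 - 7/12*49² - 3/2*49) = 114/(3 - 7/12*2401 - 147/2) = 114/(3 - 16807/12 - 147/2) = 114/(-17653/12) = 114*(-12/17653) = -1368/17653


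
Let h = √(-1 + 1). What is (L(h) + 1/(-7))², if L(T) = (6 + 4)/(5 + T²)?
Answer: 169/49 ≈ 3.4490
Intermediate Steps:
h = 0 (h = √0 = 0)
L(T) = 10/(5 + T²)
(L(h) + 1/(-7))² = (10/(5 + 0²) + 1/(-7))² = (10/(5 + 0) - ⅐)² = (10/5 - ⅐)² = (10*(⅕) - ⅐)² = (2 - ⅐)² = (13/7)² = 169/49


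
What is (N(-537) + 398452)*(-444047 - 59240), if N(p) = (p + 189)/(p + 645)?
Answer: -1804806810193/9 ≈ -2.0053e+11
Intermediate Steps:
N(p) = (189 + p)/(645 + p)
(N(-537) + 398452)*(-444047 - 59240) = ((189 - 537)/(645 - 537) + 398452)*(-444047 - 59240) = (-348/108 + 398452)*(-503287) = ((1/108)*(-348) + 398452)*(-503287) = (-29/9 + 398452)*(-503287) = (3586039/9)*(-503287) = -1804806810193/9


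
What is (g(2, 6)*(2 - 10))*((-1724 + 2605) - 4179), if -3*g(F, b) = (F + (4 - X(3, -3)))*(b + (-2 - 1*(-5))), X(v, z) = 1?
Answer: -395760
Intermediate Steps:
g(F, b) = -(3 + F)*(3 + b)/3 (g(F, b) = -(F + (4 - 1*1))*(b + (-2 - 1*(-5)))/3 = -(F + (4 - 1))*(b + (-2 + 5))/3 = -(F + 3)*(b + 3)/3 = -(3 + F)*(3 + b)/3)
(g(2, 6)*(2 - 10))*((-1724 + 2605) - 4179) = ((-3 - 1*2 - 1*6 - 1/3*2*6)*(2 - 10))*((-1724 + 2605) - 4179) = ((-3 - 2 - 6 - 4)*(-8))*(881 - 4179) = -15*(-8)*(-3298) = 120*(-3298) = -395760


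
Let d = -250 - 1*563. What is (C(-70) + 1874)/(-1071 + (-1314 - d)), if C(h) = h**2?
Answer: -1129/262 ≈ -4.3092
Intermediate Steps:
d = -813 (d = -250 - 563 = -813)
(C(-70) + 1874)/(-1071 + (-1314 - d)) = ((-70)**2 + 1874)/(-1071 + (-1314 - 1*(-813))) = (4900 + 1874)/(-1071 + (-1314 + 813)) = 6774/(-1071 - 501) = 6774/(-1572) = 6774*(-1/1572) = -1129/262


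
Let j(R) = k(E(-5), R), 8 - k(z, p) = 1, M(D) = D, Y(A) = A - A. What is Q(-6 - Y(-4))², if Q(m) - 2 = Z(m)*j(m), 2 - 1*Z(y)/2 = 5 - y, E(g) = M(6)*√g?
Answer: 15376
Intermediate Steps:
Y(A) = 0
E(g) = 6*√g
k(z, p) = 7 (k(z, p) = 8 - 1*1 = 8 - 1 = 7)
Z(y) = -6 + 2*y (Z(y) = 4 - 2*(5 - y) = 4 + (-10 + 2*y) = -6 + 2*y)
j(R) = 7
Q(m) = -40 + 14*m (Q(m) = 2 + (-6 + 2*m)*7 = 2 + (-42 + 14*m) = -40 + 14*m)
Q(-6 - Y(-4))² = (-40 + 14*(-6 - 1*0))² = (-40 + 14*(-6 + 0))² = (-40 + 14*(-6))² = (-40 - 84)² = (-124)² = 15376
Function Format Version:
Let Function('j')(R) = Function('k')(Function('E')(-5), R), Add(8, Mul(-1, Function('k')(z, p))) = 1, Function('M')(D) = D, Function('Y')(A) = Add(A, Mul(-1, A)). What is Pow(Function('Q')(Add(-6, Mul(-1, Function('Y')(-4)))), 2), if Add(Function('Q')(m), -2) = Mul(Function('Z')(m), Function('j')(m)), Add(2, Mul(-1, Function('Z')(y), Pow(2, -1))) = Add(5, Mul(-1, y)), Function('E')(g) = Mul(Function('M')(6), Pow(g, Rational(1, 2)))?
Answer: 15376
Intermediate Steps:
Function('Y')(A) = 0
Function('E')(g) = Mul(6, Pow(g, Rational(1, 2)))
Function('k')(z, p) = 7 (Function('k')(z, p) = Add(8, Mul(-1, 1)) = Add(8, -1) = 7)
Function('Z')(y) = Add(-6, Mul(2, y)) (Function('Z')(y) = Add(4, Mul(-2, Add(5, Mul(-1, y)))) = Add(4, Add(-10, Mul(2, y))) = Add(-6, Mul(2, y)))
Function('j')(R) = 7
Function('Q')(m) = Add(-40, Mul(14, m)) (Function('Q')(m) = Add(2, Mul(Add(-6, Mul(2, m)), 7)) = Add(2, Add(-42, Mul(14, m))) = Add(-40, Mul(14, m)))
Pow(Function('Q')(Add(-6, Mul(-1, Function('Y')(-4)))), 2) = Pow(Add(-40, Mul(14, Add(-6, Mul(-1, 0)))), 2) = Pow(Add(-40, Mul(14, Add(-6, 0))), 2) = Pow(Add(-40, Mul(14, -6)), 2) = Pow(Add(-40, -84), 2) = Pow(-124, 2) = 15376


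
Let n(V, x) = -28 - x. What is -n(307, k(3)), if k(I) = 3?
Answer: 31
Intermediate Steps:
-n(307, k(3)) = -(-28 - 1*3) = -(-28 - 3) = -1*(-31) = 31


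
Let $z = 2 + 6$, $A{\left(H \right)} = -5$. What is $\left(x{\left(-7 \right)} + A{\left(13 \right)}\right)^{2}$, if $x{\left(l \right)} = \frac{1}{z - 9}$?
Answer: $36$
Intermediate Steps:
$z = 8$
$x{\left(l \right)} = -1$ ($x{\left(l \right)} = \frac{1}{8 - 9} = \frac{1}{-1} = -1$)
$\left(x{\left(-7 \right)} + A{\left(13 \right)}\right)^{2} = \left(-1 - 5\right)^{2} = \left(-6\right)^{2} = 36$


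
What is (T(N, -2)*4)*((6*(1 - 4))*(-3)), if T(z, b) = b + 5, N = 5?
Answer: 648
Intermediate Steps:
T(z, b) = 5 + b
(T(N, -2)*4)*((6*(1 - 4))*(-3)) = ((5 - 2)*4)*((6*(1 - 4))*(-3)) = (3*4)*((6*(-3))*(-3)) = 12*(-18*(-3)) = 12*54 = 648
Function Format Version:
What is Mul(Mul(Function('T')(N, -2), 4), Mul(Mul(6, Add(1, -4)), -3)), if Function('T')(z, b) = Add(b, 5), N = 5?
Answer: 648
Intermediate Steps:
Function('T')(z, b) = Add(5, b)
Mul(Mul(Function('T')(N, -2), 4), Mul(Mul(6, Add(1, -4)), -3)) = Mul(Mul(Add(5, -2), 4), Mul(Mul(6, Add(1, -4)), -3)) = Mul(Mul(3, 4), Mul(Mul(6, -3), -3)) = Mul(12, Mul(-18, -3)) = Mul(12, 54) = 648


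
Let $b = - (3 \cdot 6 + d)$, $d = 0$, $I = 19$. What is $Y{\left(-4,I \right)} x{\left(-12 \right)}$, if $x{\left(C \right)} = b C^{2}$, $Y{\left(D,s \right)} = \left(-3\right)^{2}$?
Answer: $-23328$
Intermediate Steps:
$Y{\left(D,s \right)} = 9$
$b = -18$ ($b = - (3 \cdot 6 + 0) = - (18 + 0) = \left(-1\right) 18 = -18$)
$x{\left(C \right)} = - 18 C^{2}$
$Y{\left(-4,I \right)} x{\left(-12 \right)} = 9 \left(- 18 \left(-12\right)^{2}\right) = 9 \left(\left(-18\right) 144\right) = 9 \left(-2592\right) = -23328$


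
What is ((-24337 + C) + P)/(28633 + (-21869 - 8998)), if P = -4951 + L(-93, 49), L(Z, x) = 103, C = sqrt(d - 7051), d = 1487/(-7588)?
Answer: 29185/2234 - 5*I*sqrt(4059919563)/8475796 ≈ 13.064 - 0.037588*I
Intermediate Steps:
d = -1487/7588 (d = 1487*(-1/7588) = -1487/7588 ≈ -0.19597)
C = 5*I*sqrt(4059919563)/3794 (C = sqrt(-1487/7588 - 7051) = sqrt(-53504475/7588) = 5*I*sqrt(4059919563)/3794 ≈ 83.971*I)
P = -4848 (P = -4951 + 103 = -4848)
((-24337 + C) + P)/(28633 + (-21869 - 8998)) = ((-24337 + 5*I*sqrt(4059919563)/3794) - 4848)/(28633 + (-21869 - 8998)) = (-29185 + 5*I*sqrt(4059919563)/3794)/(28633 - 30867) = (-29185 + 5*I*sqrt(4059919563)/3794)/(-2234) = (-29185 + 5*I*sqrt(4059919563)/3794)*(-1/2234) = 29185/2234 - 5*I*sqrt(4059919563)/8475796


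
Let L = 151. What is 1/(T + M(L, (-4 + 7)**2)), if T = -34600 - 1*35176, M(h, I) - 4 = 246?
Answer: -1/69526 ≈ -1.4383e-5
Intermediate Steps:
M(h, I) = 250 (M(h, I) = 4 + 246 = 250)
T = -69776 (T = -34600 - 35176 = -69776)
1/(T + M(L, (-4 + 7)**2)) = 1/(-69776 + 250) = 1/(-69526) = -1/69526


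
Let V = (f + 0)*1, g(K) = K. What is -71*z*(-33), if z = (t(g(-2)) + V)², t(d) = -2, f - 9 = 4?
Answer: 283503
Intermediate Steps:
f = 13 (f = 9 + 4 = 13)
V = 13 (V = (13 + 0)*1 = 13*1 = 13)
z = 121 (z = (-2 + 13)² = 11² = 121)
-71*z*(-33) = -71*121*(-33) = -8591*(-33) = 283503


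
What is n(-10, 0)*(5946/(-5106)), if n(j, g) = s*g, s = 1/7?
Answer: 0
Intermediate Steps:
s = 1/7 (s = 1*(1/7) = 1/7 ≈ 0.14286)
n(j, g) = g/7
n(-10, 0)*(5946/(-5106)) = ((1/7)*0)*(5946/(-5106)) = 0*(5946*(-1/5106)) = 0*(-991/851) = 0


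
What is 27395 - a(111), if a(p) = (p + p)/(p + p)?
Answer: 27394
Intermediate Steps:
a(p) = 1 (a(p) = (2*p)/((2*p)) = (2*p)*(1/(2*p)) = 1)
27395 - a(111) = 27395 - 1*1 = 27395 - 1 = 27394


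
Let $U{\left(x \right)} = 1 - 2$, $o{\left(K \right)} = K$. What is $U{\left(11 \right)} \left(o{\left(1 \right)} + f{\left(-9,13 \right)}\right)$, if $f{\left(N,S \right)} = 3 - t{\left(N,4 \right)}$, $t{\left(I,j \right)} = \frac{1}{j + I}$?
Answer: $- \frac{21}{5} \approx -4.2$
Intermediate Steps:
$t{\left(I,j \right)} = \frac{1}{I + j}$
$U{\left(x \right)} = -1$
$f{\left(N,S \right)} = 3 - \frac{1}{4 + N}$ ($f{\left(N,S \right)} = 3 - \frac{1}{N + 4} = 3 - \frac{1}{4 + N}$)
$U{\left(11 \right)} \left(o{\left(1 \right)} + f{\left(-9,13 \right)}\right) = - (1 + \frac{11 + 3 \left(-9\right)}{4 - 9}) = - (1 + \frac{11 - 27}{-5}) = - (1 - - \frac{16}{5}) = - (1 + \frac{16}{5}) = \left(-1\right) \frac{21}{5} = - \frac{21}{5}$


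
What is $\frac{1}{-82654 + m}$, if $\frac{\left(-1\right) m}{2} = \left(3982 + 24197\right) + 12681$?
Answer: $- \frac{1}{164374} \approx -6.0837 \cdot 10^{-6}$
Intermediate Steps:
$m = -81720$ ($m = - 2 \left(\left(3982 + 24197\right) + 12681\right) = - 2 \left(28179 + 12681\right) = \left(-2\right) 40860 = -81720$)
$\frac{1}{-82654 + m} = \frac{1}{-82654 - 81720} = \frac{1}{-164374} = - \frac{1}{164374}$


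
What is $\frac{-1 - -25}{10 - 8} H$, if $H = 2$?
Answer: $24$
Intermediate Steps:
$\frac{-1 - -25}{10 - 8} H = \frac{-1 - -25}{10 - 8} \cdot 2 = \frac{-1 + 25}{2} \cdot 2 = 24 \cdot \frac{1}{2} \cdot 2 = 12 \cdot 2 = 24$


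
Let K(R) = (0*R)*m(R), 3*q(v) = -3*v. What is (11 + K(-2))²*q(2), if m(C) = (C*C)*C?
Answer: -242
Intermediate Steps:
m(C) = C³ (m(C) = C²*C = C³)
q(v) = -v (q(v) = (-3*v)/3 = -v)
K(R) = 0 (K(R) = (0*R)*R³ = 0*R³ = 0)
(11 + K(-2))²*q(2) = (11 + 0)²*(-1*2) = 11²*(-2) = 121*(-2) = -242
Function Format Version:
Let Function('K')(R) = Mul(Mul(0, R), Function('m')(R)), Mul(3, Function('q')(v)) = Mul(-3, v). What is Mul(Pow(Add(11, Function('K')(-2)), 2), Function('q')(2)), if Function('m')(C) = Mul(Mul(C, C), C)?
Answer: -242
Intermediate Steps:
Function('m')(C) = Pow(C, 3) (Function('m')(C) = Mul(Pow(C, 2), C) = Pow(C, 3))
Function('q')(v) = Mul(-1, v) (Function('q')(v) = Mul(Rational(1, 3), Mul(-3, v)) = Mul(-1, v))
Function('K')(R) = 0 (Function('K')(R) = Mul(Mul(0, R), Pow(R, 3)) = Mul(0, Pow(R, 3)) = 0)
Mul(Pow(Add(11, Function('K')(-2)), 2), Function('q')(2)) = Mul(Pow(Add(11, 0), 2), Mul(-1, 2)) = Mul(Pow(11, 2), -2) = Mul(121, -2) = -242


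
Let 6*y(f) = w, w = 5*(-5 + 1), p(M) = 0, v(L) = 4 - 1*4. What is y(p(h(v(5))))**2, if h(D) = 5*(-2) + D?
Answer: 100/9 ≈ 11.111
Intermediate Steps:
v(L) = 0 (v(L) = 4 - 4 = 0)
h(D) = -10 + D
w = -20 (w = 5*(-4) = -20)
y(f) = -10/3 (y(f) = (1/6)*(-20) = -10/3)
y(p(h(v(5))))**2 = (-10/3)**2 = 100/9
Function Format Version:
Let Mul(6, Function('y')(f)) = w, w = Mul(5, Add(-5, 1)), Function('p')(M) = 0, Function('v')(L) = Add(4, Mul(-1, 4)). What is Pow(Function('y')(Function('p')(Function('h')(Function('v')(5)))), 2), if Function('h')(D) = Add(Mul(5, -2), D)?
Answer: Rational(100, 9) ≈ 11.111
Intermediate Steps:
Function('v')(L) = 0 (Function('v')(L) = Add(4, -4) = 0)
Function('h')(D) = Add(-10, D)
w = -20 (w = Mul(5, -4) = -20)
Function('y')(f) = Rational(-10, 3) (Function('y')(f) = Mul(Rational(1, 6), -20) = Rational(-10, 3))
Pow(Function('y')(Function('p')(Function('h')(Function('v')(5)))), 2) = Pow(Rational(-10, 3), 2) = Rational(100, 9)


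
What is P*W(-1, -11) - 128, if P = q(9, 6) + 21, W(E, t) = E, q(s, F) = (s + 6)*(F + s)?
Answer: -374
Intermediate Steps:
q(s, F) = (6 + s)*(F + s)
P = 246 (P = (9² + 6*6 + 6*9 + 6*9) + 21 = (81 + 36 + 54 + 54) + 21 = 225 + 21 = 246)
P*W(-1, -11) - 128 = 246*(-1) - 128 = -246 - 128 = -374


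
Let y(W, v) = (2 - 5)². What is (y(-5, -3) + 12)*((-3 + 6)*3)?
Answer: 189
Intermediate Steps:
y(W, v) = 9 (y(W, v) = (-3)² = 9)
(y(-5, -3) + 12)*((-3 + 6)*3) = (9 + 12)*((-3 + 6)*3) = 21*(3*3) = 21*9 = 189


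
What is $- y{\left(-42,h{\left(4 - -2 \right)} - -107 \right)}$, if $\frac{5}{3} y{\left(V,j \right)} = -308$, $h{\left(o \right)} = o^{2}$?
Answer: $\frac{924}{5} \approx 184.8$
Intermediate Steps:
$y{\left(V,j \right)} = - \frac{924}{5}$ ($y{\left(V,j \right)} = \frac{3}{5} \left(-308\right) = - \frac{924}{5}$)
$- y{\left(-42,h{\left(4 - -2 \right)} - -107 \right)} = \left(-1\right) \left(- \frac{924}{5}\right) = \frac{924}{5}$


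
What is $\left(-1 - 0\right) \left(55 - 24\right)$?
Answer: $-31$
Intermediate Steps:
$\left(-1 - 0\right) \left(55 - 24\right) = \left(-1 + 0\right) 31 = \left(-1\right) 31 = -31$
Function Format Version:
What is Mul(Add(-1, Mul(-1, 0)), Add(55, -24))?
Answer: -31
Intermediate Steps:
Mul(Add(-1, Mul(-1, 0)), Add(55, -24)) = Mul(Add(-1, 0), 31) = Mul(-1, 31) = -31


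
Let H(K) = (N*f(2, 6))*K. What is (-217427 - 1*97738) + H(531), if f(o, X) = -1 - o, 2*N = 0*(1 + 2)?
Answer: -315165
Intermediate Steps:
N = 0 (N = (0*(1 + 2))/2 = (0*3)/2 = (½)*0 = 0)
H(K) = 0 (H(K) = (0*(-1 - 1*2))*K = (0*(-1 - 2))*K = (0*(-3))*K = 0*K = 0)
(-217427 - 1*97738) + H(531) = (-217427 - 1*97738) + 0 = (-217427 - 97738) + 0 = -315165 + 0 = -315165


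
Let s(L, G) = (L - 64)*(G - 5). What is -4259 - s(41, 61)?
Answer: -2971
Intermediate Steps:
s(L, G) = (-64 + L)*(-5 + G)
-4259 - s(41, 61) = -4259 - (320 - 64*61 - 5*41 + 61*41) = -4259 - (320 - 3904 - 205 + 2501) = -4259 - 1*(-1288) = -4259 + 1288 = -2971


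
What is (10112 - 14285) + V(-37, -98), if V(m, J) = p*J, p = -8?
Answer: -3389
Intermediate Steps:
V(m, J) = -8*J
(10112 - 14285) + V(-37, -98) = (10112 - 14285) - 8*(-98) = -4173 + 784 = -3389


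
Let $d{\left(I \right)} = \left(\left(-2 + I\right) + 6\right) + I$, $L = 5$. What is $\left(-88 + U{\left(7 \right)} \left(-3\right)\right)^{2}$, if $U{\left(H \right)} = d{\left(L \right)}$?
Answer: $16900$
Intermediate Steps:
$d{\left(I \right)} = 4 + 2 I$ ($d{\left(I \right)} = \left(4 + I\right) + I = 4 + 2 I$)
$U{\left(H \right)} = 14$ ($U{\left(H \right)} = 4 + 2 \cdot 5 = 4 + 10 = 14$)
$\left(-88 + U{\left(7 \right)} \left(-3\right)\right)^{2} = \left(-88 + 14 \left(-3\right)\right)^{2} = \left(-88 - 42\right)^{2} = \left(-130\right)^{2} = 16900$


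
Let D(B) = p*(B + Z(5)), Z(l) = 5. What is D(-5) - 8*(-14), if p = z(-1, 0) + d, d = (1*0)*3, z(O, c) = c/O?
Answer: 112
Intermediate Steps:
d = 0 (d = 0*3 = 0)
p = 0 (p = 0/(-1) + 0 = 0*(-1) + 0 = 0 + 0 = 0)
D(B) = 0 (D(B) = 0*(B + 5) = 0*(5 + B) = 0)
D(-5) - 8*(-14) = 0 - 8*(-14) = 0 + 112 = 112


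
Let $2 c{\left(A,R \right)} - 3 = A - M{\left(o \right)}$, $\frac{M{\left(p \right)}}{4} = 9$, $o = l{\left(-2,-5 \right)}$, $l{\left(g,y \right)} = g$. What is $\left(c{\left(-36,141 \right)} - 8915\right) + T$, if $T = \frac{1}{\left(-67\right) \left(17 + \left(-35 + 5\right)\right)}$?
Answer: $- \frac{15590027}{1742} \approx -8949.5$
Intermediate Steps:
$o = -2$
$M{\left(p \right)} = 36$ ($M{\left(p \right)} = 4 \cdot 9 = 36$)
$c{\left(A,R \right)} = - \frac{33}{2} + \frac{A}{2}$ ($c{\left(A,R \right)} = \frac{3}{2} + \frac{A - 36}{2} = \frac{3}{2} + \frac{-36 + A}{2} = \frac{3}{2} + \left(-18 + \frac{A}{2}\right) = - \frac{33}{2} + \frac{A}{2}$)
$T = \frac{1}{871}$ ($T = \frac{1}{\left(-67\right) \left(17 - 30\right)} = \frac{1}{\left(-67\right) \left(-13\right)} = \frac{1}{871} \approx 0.0011481$)
$\left(c{\left(-36,141 \right)} - 8915\right) + T = \left(\left(- \frac{33}{2} + \frac{1}{2} \left(-36\right)\right) - 8915\right) + \frac{1}{871} = \left(\left(- \frac{33}{2} - 18\right) - 8915\right) + \frac{1}{871} = \left(- \frac{69}{2} - 8915\right) + \frac{1}{871} = - \frac{17899}{2} + \frac{1}{871} = - \frac{15590027}{1742}$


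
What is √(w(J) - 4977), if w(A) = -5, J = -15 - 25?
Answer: I*√4982 ≈ 70.583*I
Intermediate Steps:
J = -40
√(w(J) - 4977) = √(-5 - 4977) = √(-4982) = I*√4982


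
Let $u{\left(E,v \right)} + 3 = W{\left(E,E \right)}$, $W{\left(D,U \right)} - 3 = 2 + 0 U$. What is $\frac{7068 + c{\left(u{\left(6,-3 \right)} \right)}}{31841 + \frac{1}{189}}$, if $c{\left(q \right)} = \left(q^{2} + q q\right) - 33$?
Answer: $\frac{1331127}{6017950} \approx 0.22119$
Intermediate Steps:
$W{\left(D,U \right)} = 5$ ($W{\left(D,U \right)} = 3 + \left(2 + 0 U\right) = 3 + \left(2 + 0\right) = 3 + 2 = 5$)
$u{\left(E,v \right)} = 2$ ($u{\left(E,v \right)} = -3 + 5 = 2$)
$c{\left(q \right)} = -33 + 2 q^{2}$ ($c{\left(q \right)} = \left(q^{2} + q^{2}\right) - 33 = 2 q^{2} - 33 = -33 + 2 q^{2}$)
$\frac{7068 + c{\left(u{\left(6,-3 \right)} \right)}}{31841 + \frac{1}{189}} = \frac{7068 - \left(33 - 2 \cdot 2^{2}\right)}{31841 + \frac{1}{189}} = \frac{7068 + \left(-33 + 2 \cdot 4\right)}{31841 + \frac{1}{189}} = \frac{7068 + \left(-33 + 8\right)}{\frac{6017950}{189}} = \left(7068 - 25\right) \frac{189}{6017950} = 7043 \cdot \frac{189}{6017950} = \frac{1331127}{6017950}$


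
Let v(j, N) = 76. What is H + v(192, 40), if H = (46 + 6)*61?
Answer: 3248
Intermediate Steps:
H = 3172 (H = 52*61 = 3172)
H + v(192, 40) = 3172 + 76 = 3248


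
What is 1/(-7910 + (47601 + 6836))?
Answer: 1/46527 ≈ 2.1493e-5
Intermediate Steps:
1/(-7910 + (47601 + 6836)) = 1/(-7910 + 54437) = 1/46527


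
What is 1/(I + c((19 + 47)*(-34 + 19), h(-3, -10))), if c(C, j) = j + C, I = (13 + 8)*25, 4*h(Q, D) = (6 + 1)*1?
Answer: -4/1853 ≈ -0.0021587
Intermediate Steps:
h(Q, D) = 7/4 (h(Q, D) = ((6 + 1)*1)/4 = (7*1)/4 = (¼)*7 = 7/4)
I = 525 (I = 21*25 = 525)
c(C, j) = C + j
1/(I + c((19 + 47)*(-34 + 19), h(-3, -10))) = 1/(525 + ((19 + 47)*(-34 + 19) + 7/4)) = 1/(525 + (66*(-15) + 7/4)) = 1/(525 + (-990 + 7/4)) = 1/(525 - 3953/4) = 1/(-1853/4) = -4/1853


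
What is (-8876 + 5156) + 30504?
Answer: 26784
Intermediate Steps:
(-8876 + 5156) + 30504 = -3720 + 30504 = 26784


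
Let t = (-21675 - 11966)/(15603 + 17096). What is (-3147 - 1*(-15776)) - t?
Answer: 412989312/32699 ≈ 12630.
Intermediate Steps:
t = -33641/32699 ≈ -1.0288
(-3147 - 1*(-15776)) - t = (-3147 - 1*(-15776)) - 1*(-33641/32699) = (-3147 + 15776) + 33641/32699 = 12629 + 33641/32699 = 412989312/32699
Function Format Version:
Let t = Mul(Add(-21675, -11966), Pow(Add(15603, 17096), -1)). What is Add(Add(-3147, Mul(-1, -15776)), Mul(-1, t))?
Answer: Rational(412989312, 32699) ≈ 12630.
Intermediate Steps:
t = Rational(-33641, 32699) (t = Mul(-33641, Pow(32699, -1)) = Mul(-33641, Rational(1, 32699)) = Rational(-33641, 32699) ≈ -1.0288)
Add(Add(-3147, Mul(-1, -15776)), Mul(-1, t)) = Add(Add(-3147, Mul(-1, -15776)), Mul(-1, Rational(-33641, 32699))) = Add(Add(-3147, 15776), Rational(33641, 32699)) = Add(12629, Rational(33641, 32699)) = Rational(412989312, 32699)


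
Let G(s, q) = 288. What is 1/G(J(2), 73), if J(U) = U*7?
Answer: 1/288 ≈ 0.0034722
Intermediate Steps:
J(U) = 7*U
1/G(J(2), 73) = 1/288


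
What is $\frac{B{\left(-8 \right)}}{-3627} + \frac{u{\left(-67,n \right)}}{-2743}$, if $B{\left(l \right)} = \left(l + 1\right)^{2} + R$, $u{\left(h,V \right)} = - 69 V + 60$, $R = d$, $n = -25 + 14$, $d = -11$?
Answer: $- \frac{236519}{765297} \approx -0.30906$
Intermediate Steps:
$n = -11$
$R = -11$
$u{\left(h,V \right)} = 60 - 69 V$
$B{\left(l \right)} = -11 + \left(1 + l\right)^{2}$ ($B{\left(l \right)} = \left(l + 1\right)^{2} - 11 = \left(1 + l\right)^{2} - 11 = -11 + \left(1 + l\right)^{2}$)
$\frac{B{\left(-8 \right)}}{-3627} + \frac{u{\left(-67,n \right)}}{-2743} = \frac{-11 + \left(1 - 8\right)^{2}}{-3627} + \frac{60 - -759}{-2743} = \left(-11 + \left(-7\right)^{2}\right) \left(- \frac{1}{3627}\right) + \left(60 + 759\right) \left(- \frac{1}{2743}\right) = \left(-11 + 49\right) \left(- \frac{1}{3627}\right) + 819 \left(- \frac{1}{2743}\right) = 38 \left(- \frac{1}{3627}\right) - \frac{63}{211} = - \frac{38}{3627} - \frac{63}{211} = - \frac{236519}{765297}$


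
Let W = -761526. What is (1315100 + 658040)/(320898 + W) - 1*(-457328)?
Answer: 50377387211/110157 ≈ 4.5732e+5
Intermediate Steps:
(1315100 + 658040)/(320898 + W) - 1*(-457328) = (1315100 + 658040)/(320898 - 761526) - 1*(-457328) = 1973140/(-440628) + 457328 = 1973140*(-1/440628) + 457328 = -493285/110157 + 457328 = 50377387211/110157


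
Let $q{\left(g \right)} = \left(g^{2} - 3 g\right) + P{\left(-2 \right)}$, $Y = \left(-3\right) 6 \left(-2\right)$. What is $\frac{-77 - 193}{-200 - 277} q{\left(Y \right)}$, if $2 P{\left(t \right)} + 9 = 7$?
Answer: $\frac{35610}{53} \approx 671.89$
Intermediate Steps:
$P{\left(t \right)} = -1$ ($P{\left(t \right)} = - \frac{9}{2} + \frac{1}{2} \cdot 7 = - \frac{9}{2} + \frac{7}{2} = -1$)
$Y = 36$ ($Y = \left(-18\right) \left(-2\right) = 36$)
$q{\left(g \right)} = -1 + g^{2} - 3 g$ ($q{\left(g \right)} = \left(g^{2} - 3 g\right) - 1 = -1 + g^{2} - 3 g$)
$\frac{-77 - 193}{-200 - 277} q{\left(Y \right)} = \frac{-77 - 193}{-200 - 277} \left(-1 + 36^{2} - 108\right) = - \frac{270}{-477} \left(-1 + 1296 - 108\right) = \left(-270\right) \left(- \frac{1}{477}\right) 1187 = \frac{30}{53} \cdot 1187 = \frac{35610}{53}$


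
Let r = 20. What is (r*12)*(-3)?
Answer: -720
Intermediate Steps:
(r*12)*(-3) = (20*12)*(-3) = 240*(-3) = -720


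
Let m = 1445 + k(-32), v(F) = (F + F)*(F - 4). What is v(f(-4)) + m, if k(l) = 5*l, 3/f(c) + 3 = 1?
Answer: 2603/2 ≈ 1301.5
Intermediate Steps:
f(c) = -3/2 (f(c) = 3/(-3 + 1) = 3/(-2) = 3*(-1/2) = -3/2)
v(F) = 2*F*(-4 + F) (v(F) = (2*F)*(-4 + F) = 2*F*(-4 + F))
m = 1285 (m = 1445 + 5*(-32) = 1445 - 160 = 1285)
v(f(-4)) + m = 2*(-3/2)*(-4 - 3/2) + 1285 = 2*(-3/2)*(-11/2) + 1285 = 33/2 + 1285 = 2603/2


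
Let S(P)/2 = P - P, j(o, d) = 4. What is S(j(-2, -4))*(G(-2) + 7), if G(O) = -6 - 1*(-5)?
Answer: 0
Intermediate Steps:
G(O) = -1 (G(O) = -6 + 5 = -1)
S(P) = 0 (S(P) = 2*(P - P) = 2*0 = 0)
S(j(-2, -4))*(G(-2) + 7) = 0*(-1 + 7) = 0*6 = 0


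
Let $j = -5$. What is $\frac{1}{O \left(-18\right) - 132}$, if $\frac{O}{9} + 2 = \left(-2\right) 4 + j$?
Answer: $\frac{1}{2298} \approx 0.00043516$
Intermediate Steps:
$O = -135$ ($O = -18 + 9 \left(\left(-2\right) 4 - 5\right) = -18 + 9 \left(-8 - 5\right) = -18 + 9 \left(-13\right) = -18 - 117 = -135$)
$\frac{1}{O \left(-18\right) - 132} = \frac{1}{\left(-135\right) \left(-18\right) - 132} = \frac{1}{2430 - 132} = \frac{1}{2298}$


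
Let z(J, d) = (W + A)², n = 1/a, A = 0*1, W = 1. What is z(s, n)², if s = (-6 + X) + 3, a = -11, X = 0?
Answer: 1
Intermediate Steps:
A = 0
s = -3 (s = (-6 + 0) + 3 = -6 + 3 = -3)
n = -1/11 (n = 1/(-11) = -1/11 ≈ -0.090909)
z(J, d) = 1 (z(J, d) = (1 + 0)² = 1² = 1)
z(s, n)² = 1² = 1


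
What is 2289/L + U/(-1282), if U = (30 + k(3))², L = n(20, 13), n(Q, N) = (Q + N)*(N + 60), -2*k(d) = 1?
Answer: 1117421/4117784 ≈ 0.27136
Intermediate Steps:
k(d) = -½ (k(d) = -½*1 = -½)
n(Q, N) = (60 + N)*(N + Q) (n(Q, N) = (N + Q)*(60 + N) = (60 + N)*(N + Q))
L = 2409 (L = 13² + 60*13 + 60*20 + 13*20 = 169 + 780 + 1200 + 260 = 2409)
U = 3481/4 (U = (30 - ½)² = (59/2)² = 3481/4 ≈ 870.25)
2289/L + U/(-1282) = 2289/2409 + (3481/4)/(-1282) = 2289*(1/2409) + (3481/4)*(-1/1282) = 763/803 - 3481/5128 = 1117421/4117784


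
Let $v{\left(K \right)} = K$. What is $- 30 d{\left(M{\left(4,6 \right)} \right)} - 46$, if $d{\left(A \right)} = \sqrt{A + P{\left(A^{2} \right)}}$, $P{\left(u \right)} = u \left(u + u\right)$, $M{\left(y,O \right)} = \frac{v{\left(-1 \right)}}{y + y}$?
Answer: $-46 - \frac{15 i \sqrt{510}}{32} \approx -46.0 - 10.586 i$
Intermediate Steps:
$M{\left(y,O \right)} = - \frac{1}{2 y}$ ($M{\left(y,O \right)} = - \frac{1}{y + y} = - \frac{1}{2 y}$)
$P{\left(u \right)} = 2 u^{2}$ ($P{\left(u \right)} = u 2 u = 2 u^{2}$)
$d{\left(A \right)} = \sqrt{A + 2 A^{4}}$ ($d{\left(A \right)} = \sqrt{A + 2 \left(A^{2}\right)^{2}} = \sqrt{A + 2 A^{4}}$)
$- 30 d{\left(M{\left(4,6 \right)} \right)} - 46 = - 30 \sqrt{- \frac{1}{2 \cdot 4} + 2 \left(- \frac{1}{2 \cdot 4}\right)^{4}} - 46 = - 30 \sqrt{\left(- \frac{1}{2}\right) \frac{1}{4} + 2 \left(\left(- \frac{1}{2}\right) \frac{1}{4}\right)^{4}} - 46 = - 30 \sqrt{- \frac{1}{8} + 2 \left(- \frac{1}{8}\right)^{4}} - 46 = - 30 \sqrt{- \frac{1}{8} + 2 \cdot \frac{1}{4096}} - 46 = - 30 \sqrt{- \frac{1}{8} + \frac{1}{2048}} - 46 = - 30 \sqrt{- \frac{255}{2048}} - 46 = - 30 \frac{i \sqrt{510}}{64} - 46 = - \frac{15 i \sqrt{510}}{32} - 46 = -46 - \frac{15 i \sqrt{510}}{32}$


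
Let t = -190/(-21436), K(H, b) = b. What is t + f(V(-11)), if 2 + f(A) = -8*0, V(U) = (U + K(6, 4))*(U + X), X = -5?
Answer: -21341/10718 ≈ -1.9911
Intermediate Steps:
t = 95/10718 (t = -190*(-1/21436) = 95/10718 ≈ 0.0088636)
V(U) = (-5 + U)*(4 + U) (V(U) = (U + 4)*(U - 5) = (4 + U)*(-5 + U) = (-5 + U)*(4 + U))
f(A) = -2 (f(A) = -2 - 8*0 = -2 + 0 = -2)
t + f(V(-11)) = 95/10718 - 2 = -21341/10718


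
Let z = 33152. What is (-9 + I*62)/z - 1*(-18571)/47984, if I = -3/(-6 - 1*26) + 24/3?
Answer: 639312907/1590765568 ≈ 0.40189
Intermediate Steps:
I = 259/32 (I = -3/(-6 - 26) + 24*(⅓) = -3/(-32) + 8 = -3*(-1/32) + 8 = 3/32 + 8 = 259/32 ≈ 8.0938)
(-9 + I*62)/z - 1*(-18571)/47984 = (-9 + (259/32)*62)/33152 - 1*(-18571)/47984 = (-9 + 8029/16)*(1/33152) + 18571*(1/47984) = (7885/16)*(1/33152) + 18571/47984 = 7885/530432 + 18571/47984 = 639312907/1590765568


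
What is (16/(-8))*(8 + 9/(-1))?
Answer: 2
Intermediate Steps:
(16/(-8))*(8 + 9/(-1)) = (16*(-⅛))*(8 + 9*(-1)) = -2*(8 - 9) = -2*(-1) = 2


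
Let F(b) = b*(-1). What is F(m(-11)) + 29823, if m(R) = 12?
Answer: 29811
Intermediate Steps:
F(b) = -b
F(m(-11)) + 29823 = -1*12 + 29823 = -12 + 29823 = 29811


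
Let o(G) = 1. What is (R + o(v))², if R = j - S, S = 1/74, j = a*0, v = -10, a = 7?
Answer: 5329/5476 ≈ 0.97316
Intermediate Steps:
j = 0 (j = 7*0 = 0)
S = 1/74 ≈ 0.013514
R = -1/74 (R = 0 - 1*1/74 = 0 - 1/74 = -1/74 ≈ -0.013514)
(R + o(v))² = (-1/74 + 1)² = (73/74)² = 5329/5476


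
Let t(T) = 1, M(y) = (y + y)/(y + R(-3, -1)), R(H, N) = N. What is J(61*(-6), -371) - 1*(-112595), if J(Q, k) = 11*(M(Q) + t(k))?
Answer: 41334454/367 ≈ 1.1263e+5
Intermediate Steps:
M(y) = 2*y/(-1 + y) (M(y) = (y + y)/(y - 1) = (2*y)/(-1 + y) = 2*y/(-1 + y))
J(Q, k) = 11 + 22*Q/(-1 + Q) (J(Q, k) = 11*(2*Q/(-1 + Q) + 1) = 11*(1 + 2*Q/(-1 + Q)) = 11 + 22*Q/(-1 + Q))
J(61*(-6), -371) - 1*(-112595) = 11*(-1 + 3*(61*(-6)))/(-1 + 61*(-6)) - 1*(-112595) = 11*(-1 + 3*(-366))/(-1 - 366) + 112595 = 11*(-1 - 1098)/(-367) + 112595 = 11*(-1/367)*(-1099) + 112595 = 12089/367 + 112595 = 41334454/367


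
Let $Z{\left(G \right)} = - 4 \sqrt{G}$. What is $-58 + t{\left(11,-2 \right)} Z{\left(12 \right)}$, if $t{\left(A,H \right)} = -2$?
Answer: $-58 + 16 \sqrt{3} \approx -30.287$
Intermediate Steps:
$-58 + t{\left(11,-2 \right)} Z{\left(12 \right)} = -58 - 2 \left(- 4 \sqrt{12}\right) = -58 - 2 \left(- 4 \cdot 2 \sqrt{3}\right) = -58 - 2 \left(- 8 \sqrt{3}\right) = -58 + 16 \sqrt{3}$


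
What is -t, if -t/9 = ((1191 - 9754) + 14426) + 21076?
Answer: 242451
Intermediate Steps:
t = -242451 (t = -9*(((1191 - 9754) + 14426) + 21076) = -9*((-8563 + 14426) + 21076) = -9*(5863 + 21076) = -9*26939 = -242451)
-t = -1*(-242451) = 242451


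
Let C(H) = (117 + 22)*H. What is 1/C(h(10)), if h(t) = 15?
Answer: 1/2085 ≈ 0.00047962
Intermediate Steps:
C(H) = 139*H
1/C(h(10)) = 1/(139*15) = 1/2085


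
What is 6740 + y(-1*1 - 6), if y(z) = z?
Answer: 6733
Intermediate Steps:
6740 + y(-1*1 - 6) = 6740 + (-1*1 - 6) = 6740 + (-1 - 6) = 6740 - 7 = 6733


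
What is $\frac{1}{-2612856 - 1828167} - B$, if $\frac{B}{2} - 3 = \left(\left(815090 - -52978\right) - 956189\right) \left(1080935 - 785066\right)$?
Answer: $\frac{231575120525290715}{4441023} \approx 5.2145 \cdot 10^{10}$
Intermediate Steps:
$B = -52144544292$ ($B = 6 + 2 \left(\left(815090 - -52978\right) - 956189\right) \left(1080935 - 785066\right) = 6 + 2 \left(\left(815090 + 52978\right) - 956189\right) 295869 = 6 + 2 \left(868068 - 956189\right) 295869 = 6 + 2 \left(\left(-88121\right) 295869\right) = 6 + 2 \left(-26072272149\right) = 6 - 52144544298 = -52144544292$)
$\frac{1}{-2612856 - 1828167} - B = \frac{1}{-2612856 - 1828167} - -52144544292 = \frac{1}{-4441023} + 52144544292 = - \frac{1}{4441023} + 52144544292 = \frac{231575120525290715}{4441023}$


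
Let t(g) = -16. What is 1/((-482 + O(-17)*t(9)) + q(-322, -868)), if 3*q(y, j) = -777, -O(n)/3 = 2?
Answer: -1/645 ≈ -0.0015504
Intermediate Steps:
O(n) = -6 (O(n) = -3*2 = -6)
q(y, j) = -259 (q(y, j) = (⅓)*(-777) = -259)
1/((-482 + O(-17)*t(9)) + q(-322, -868)) = 1/((-482 - 6*(-16)) - 259) = 1/((-482 + 96) - 259) = 1/(-386 - 259) = 1/(-645) = -1/645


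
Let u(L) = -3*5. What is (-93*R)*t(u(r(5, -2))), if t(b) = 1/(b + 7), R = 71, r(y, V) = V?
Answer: 6603/8 ≈ 825.38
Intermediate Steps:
u(L) = -15
t(b) = 1/(7 + b)
(-93*R)*t(u(r(5, -2))) = (-93*71)/(7 - 15) = -6603/(-8) = -6603*(-⅛) = 6603/8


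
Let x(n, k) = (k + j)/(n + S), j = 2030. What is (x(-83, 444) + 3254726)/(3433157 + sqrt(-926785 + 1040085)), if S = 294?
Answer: 2357719402476620/2486965610276639 - 6867496600*sqrt(1133)/2486965610276639 ≈ 0.94794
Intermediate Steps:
x(n, k) = (2030 + k)/(294 + n) (x(n, k) = (k + 2030)/(n + 294) = (2030 + k)/(294 + n))
(x(-83, 444) + 3254726)/(3433157 + sqrt(-926785 + 1040085)) = ((2030 + 444)/(294 - 83) + 3254726)/(3433157 + sqrt(-926785 + 1040085)) = (2474/211 + 3254726)/(3433157 + sqrt(113300)) = ((1/211)*2474 + 3254726)/(3433157 + 10*sqrt(1133)) = (2474/211 + 3254726)/(3433157 + 10*sqrt(1133)) = 686749660/(211*(3433157 + 10*sqrt(1133)))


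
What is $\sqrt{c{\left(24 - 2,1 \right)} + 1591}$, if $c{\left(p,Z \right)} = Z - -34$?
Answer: $\sqrt{1626} \approx 40.324$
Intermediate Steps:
$c{\left(p,Z \right)} = 34 + Z$ ($c{\left(p,Z \right)} = Z + 34 = 34 + Z$)
$\sqrt{c{\left(24 - 2,1 \right)} + 1591} = \sqrt{\left(34 + 1\right) + 1591} = \sqrt{35 + 1591} = \sqrt{1626}$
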